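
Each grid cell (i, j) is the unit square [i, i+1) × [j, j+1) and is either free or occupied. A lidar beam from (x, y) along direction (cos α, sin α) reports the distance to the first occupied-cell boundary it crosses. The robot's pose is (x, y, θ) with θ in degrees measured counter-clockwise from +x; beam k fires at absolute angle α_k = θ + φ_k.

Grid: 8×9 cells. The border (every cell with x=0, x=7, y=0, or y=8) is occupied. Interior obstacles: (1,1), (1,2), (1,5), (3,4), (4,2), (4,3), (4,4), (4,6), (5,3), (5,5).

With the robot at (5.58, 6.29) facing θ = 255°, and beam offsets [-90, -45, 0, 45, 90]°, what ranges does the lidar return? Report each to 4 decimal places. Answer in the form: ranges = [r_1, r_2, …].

ranges = [0.6005, 0.5800, 0.3002, 0.3349, 1.4701]

beam 1: φ=-90°, α=165°
  cosα=-0.9659 sinα=0.2588 | (5,6) | tMaxX 0.6005 tMaxY 2.7432 | tΔX 1.0353 tΔY 3.8637
    t=0.6005 [x] (4,6) — stop
  → r_1 = 0.6005
beam 2: φ=-45°, α=210°
  cosα=-0.8660 sinα=-0.5000 | (5,6) | tMaxX 0.6697 tMaxY 0.5800 | tΔX 1.1547 tΔY 2.0000
    t=0.5800 [y] (5,5) — stop
  → r_2 = 0.5800
beam 3: φ=0°, α=255°
  cosα=-0.2588 sinα=-0.9659 | (5,6) | tMaxX 2.2409 tMaxY 0.3002 | tΔX 3.8637 tΔY 1.0353
    t=0.3002 [y] (5,5) — stop
  → r_3 = 0.3002
beam 4: φ=45°, α=300°
  cosα=0.5000 sinα=-0.8660 | (5,6) | tMaxX 0.8400 tMaxY 0.3349 | tΔX 2.0000 tΔY 1.1547
    t=0.3349 [y] (5,5) — stop
  → r_4 = 0.3349
beam 5: φ=90°, α=345°
  cosα=0.9659 sinα=-0.2588 | (5,6) | tMaxX 0.4348 tMaxY 1.1205 | tΔX 1.0353 tΔY 3.8637
    t=0.4348 [x] (6,6)
    t=1.1205 [y] (6,5)
    t=1.4701 [x] (7,5) — stop
  → r_5 = 1.4701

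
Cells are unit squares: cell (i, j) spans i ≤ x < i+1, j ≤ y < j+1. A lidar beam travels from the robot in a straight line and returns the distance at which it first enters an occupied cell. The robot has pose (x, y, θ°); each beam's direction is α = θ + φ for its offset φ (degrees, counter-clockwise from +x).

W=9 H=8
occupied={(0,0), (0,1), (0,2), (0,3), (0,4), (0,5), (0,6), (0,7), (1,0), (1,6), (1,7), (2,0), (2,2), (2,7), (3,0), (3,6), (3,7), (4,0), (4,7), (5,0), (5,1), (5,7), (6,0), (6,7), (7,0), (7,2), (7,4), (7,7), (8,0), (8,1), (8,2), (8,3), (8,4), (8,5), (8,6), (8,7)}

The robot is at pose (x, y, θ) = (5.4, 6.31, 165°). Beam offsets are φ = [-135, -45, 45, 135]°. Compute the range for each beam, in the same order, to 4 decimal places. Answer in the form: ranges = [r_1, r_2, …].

ranges = [1.3800, 0.7967, 5.0807, 3.8221]

beam 1: φ=-135°, α=30°
  d=(0.8660,0.5000)  start (5,6)  tX=0.6928 tY=1.3800  stride 1/|dx|=1.1547 1/|dy|=2.0000
    cross x-line → (6,6), t=0.6928
    cross y-line → (6,7), t=1.3800 (wall)
  → r_1 = 1.3800
beam 2: φ=-45°, α=120°
  d=(-0.5000,0.8660)  start (5,6)  tX=0.8000 tY=0.7967  stride 1/|dx|=2.0000 1/|dy|=1.1547
    cross y-line → (5,7), t=0.7967 (wall)
  → r_2 = 0.7967
beam 3: φ=45°, α=210°
  d=(-0.8660,-0.5000)  start (5,6)  tX=0.4619 tY=0.6200  stride 1/|dx|=1.1547 1/|dy|=2.0000
    cross x-line → (4,6), t=0.4619
    cross y-line → (4,5), t=0.6200
    cross x-line → (3,5), t=1.6166
    cross y-line → (3,4), t=2.6200
    cross x-line → (2,4), t=2.7713
    cross x-line → (1,4), t=3.9260
    cross y-line → (1,3), t=4.6200
    cross x-line → (0,3), t=5.0807 (wall)
  → r_3 = 5.0807
beam 4: φ=135°, α=300°
  d=(0.5000,-0.8660)  start (5,6)  tX=1.2000 tY=0.3580  stride 1/|dx|=2.0000 1/|dy|=1.1547
    cross y-line → (5,5), t=0.3580
    cross x-line → (6,5), t=1.2000
    cross y-line → (6,4), t=1.5127
    cross y-line → (6,3), t=2.6674
    cross x-line → (7,3), t=3.2000
    cross y-line → (7,2), t=3.8221 (wall)
  → r_4 = 3.8221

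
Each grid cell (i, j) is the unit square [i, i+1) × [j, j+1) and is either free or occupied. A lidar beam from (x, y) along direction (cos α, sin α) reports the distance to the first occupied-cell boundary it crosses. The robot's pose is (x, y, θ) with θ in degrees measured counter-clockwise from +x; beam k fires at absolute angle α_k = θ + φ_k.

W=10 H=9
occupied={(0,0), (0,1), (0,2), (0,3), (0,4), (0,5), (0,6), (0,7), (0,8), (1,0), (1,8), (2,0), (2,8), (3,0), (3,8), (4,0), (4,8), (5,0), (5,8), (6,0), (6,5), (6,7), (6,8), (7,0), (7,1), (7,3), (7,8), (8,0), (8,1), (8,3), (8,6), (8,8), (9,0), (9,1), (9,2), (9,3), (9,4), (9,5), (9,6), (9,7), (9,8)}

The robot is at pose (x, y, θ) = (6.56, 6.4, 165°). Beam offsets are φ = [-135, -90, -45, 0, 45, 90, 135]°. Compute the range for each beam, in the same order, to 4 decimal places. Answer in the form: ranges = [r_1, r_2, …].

ranges = [2.8175, 0.6212, 0.6928, 5.7561, 6.4201, 0.4141, 0.4619]

beam 1: φ=-135°, α=30°
  cosα=0.8660 sinα=0.5000 | (6,6) | tMaxX 0.5081 tMaxY 1.2000 | tΔX 1.1547 tΔY 2.0000
    t=0.5081 [x] (7,6)
    t=1.2000 [y] (7,7)
    t=1.6628 [x] (8,7)
    t=2.8175 [x] (9,7) — stop
  → r_1 = 2.8175
beam 2: φ=-90°, α=75°
  cosα=0.2588 sinα=0.9659 | (6,6) | tMaxX 1.7000 tMaxY 0.6212 | tΔX 3.8637 tΔY 1.0353
    t=0.6212 [y] (6,7) — stop
  → r_2 = 0.6212
beam 3: φ=-45°, α=120°
  cosα=-0.5000 sinα=0.8660 | (6,6) | tMaxX 1.1200 tMaxY 0.6928 | tΔX 2.0000 tΔY 1.1547
    t=0.6928 [y] (6,7) — stop
  → r_3 = 0.6928
beam 4: φ=0°, α=165°
  cosα=-0.9659 sinα=0.2588 | (6,6) | tMaxX 0.5798 tMaxY 2.3182 | tΔX 1.0353 tΔY 3.8637
    t=0.5798 [x] (5,6)
    t=1.6150 [x] (4,6)
    t=2.3182 [y] (4,7)
    t=2.6503 [x] (3,7)
    t=3.6856 [x] (2,7)
    t=4.7209 [x] (1,7)
    t=5.7561 [x] (0,7) — stop
  → r_4 = 5.7561
beam 5: φ=45°, α=210°
  cosα=-0.8660 sinα=-0.5000 | (6,6) | tMaxX 0.6466 tMaxY 0.8000 | tΔX 1.1547 tΔY 2.0000
    t=0.6466 [x] (5,6)
    t=0.8000 [y] (5,5)
    t=1.8013 [x] (4,5)
    t=2.8000 [y] (4,4)
    t=2.9560 [x] (3,4)
    t=4.1107 [x] (2,4)
    t=4.8000 [y] (2,3)
    t=5.2654 [x] (1,3)
    t=6.4201 [x] (0,3) — stop
  → r_5 = 6.4201
beam 6: φ=90°, α=255°
  cosα=-0.2588 sinα=-0.9659 | (6,6) | tMaxX 2.1637 tMaxY 0.4141 | tΔX 3.8637 tΔY 1.0353
    t=0.4141 [y] (6,5) — stop
  → r_6 = 0.4141
beam 7: φ=135°, α=300°
  cosα=0.5000 sinα=-0.8660 | (6,6) | tMaxX 0.8800 tMaxY 0.4619 | tΔX 2.0000 tΔY 1.1547
    t=0.4619 [y] (6,5) — stop
  → r_7 = 0.4619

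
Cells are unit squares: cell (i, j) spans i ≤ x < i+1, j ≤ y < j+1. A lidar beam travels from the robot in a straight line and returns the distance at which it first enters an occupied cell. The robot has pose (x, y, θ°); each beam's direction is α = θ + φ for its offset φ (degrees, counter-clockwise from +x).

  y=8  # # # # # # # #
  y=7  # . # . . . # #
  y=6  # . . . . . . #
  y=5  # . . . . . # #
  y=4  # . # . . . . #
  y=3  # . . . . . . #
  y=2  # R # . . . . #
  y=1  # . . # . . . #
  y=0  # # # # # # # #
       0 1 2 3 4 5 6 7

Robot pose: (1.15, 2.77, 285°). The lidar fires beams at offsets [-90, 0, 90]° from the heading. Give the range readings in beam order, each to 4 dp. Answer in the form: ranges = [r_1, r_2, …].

beam 1: φ=-90°, α=195°
  direction (-0.9659, -0.2588); cell (1,2); t to first gridline: x 0.1553, y 2.9751 (then +1.0353 / +3.8637)
    (0,2) via x @ 0.1553  # hit
  → r_1 = 0.1553
beam 2: φ=0°, α=285°
  direction (0.2588, -0.9659); cell (1,2); t to first gridline: x 3.2841, y 0.7972 (then +3.8637 / +1.0353)
    (1,1) via y @ 0.7972
    (1,0) via y @ 1.8324  # hit
  → r_2 = 1.8324
beam 3: φ=90°, α=15°
  direction (0.9659, 0.2588); cell (1,2); t to first gridline: x 0.8800, y 0.8887 (then +1.0353 / +3.8637)
    (2,2) via x @ 0.8800  # hit
  → r_3 = 0.8800

ranges = [0.1553, 1.8324, 0.8800]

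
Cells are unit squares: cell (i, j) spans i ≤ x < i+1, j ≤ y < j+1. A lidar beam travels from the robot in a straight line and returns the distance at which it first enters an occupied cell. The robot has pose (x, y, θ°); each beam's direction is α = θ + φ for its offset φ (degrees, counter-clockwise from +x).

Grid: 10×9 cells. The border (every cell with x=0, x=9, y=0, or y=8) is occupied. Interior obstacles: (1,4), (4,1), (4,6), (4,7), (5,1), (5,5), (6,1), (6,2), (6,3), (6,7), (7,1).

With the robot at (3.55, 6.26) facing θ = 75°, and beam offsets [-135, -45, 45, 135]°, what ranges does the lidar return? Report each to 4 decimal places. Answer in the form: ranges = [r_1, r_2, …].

beam 1: φ=-135°, α=300°
  dir = (cos 300°, sin 300°) = (0.5000, -0.8660); from cell (3,6)
  next x-line at t=0.9000, next y-line at t=0.3002; Δt_x=2.0000, Δt_y=1.1547
    y: enter (3,5) at t=0.3002
    x: enter (4,5) at t=0.9000
    y: enter (4,4) at t=1.4549
    y: enter (4,3) at t=2.6096
    x: enter (5,3) at t=2.9000
    y: enter (5,2) at t=3.7643
    x: enter (6,2) at t=4.9000 ← occupied
  → r_1 = 4.9000
beam 2: φ=-45°, α=30°
  dir = (cos 30°, sin 30°) = (0.8660, 0.5000); from cell (3,6)
  next x-line at t=0.5196, next y-line at t=1.4800; Δt_x=1.1547, Δt_y=2.0000
    x: enter (4,6) at t=0.5196 ← occupied
  → r_2 = 0.5196
beam 3: φ=45°, α=120°
  dir = (cos 120°, sin 120°) = (-0.5000, 0.8660); from cell (3,6)
  next x-line at t=1.1000, next y-line at t=0.8545; Δt_x=2.0000, Δt_y=1.1547
    y: enter (3,7) at t=0.8545
    x: enter (2,7) at t=1.1000
    y: enter (2,8) at t=2.0092 ← occupied
  → r_3 = 2.0092
beam 4: φ=135°, α=210°
  dir = (cos 210°, sin 210°) = (-0.8660, -0.5000); from cell (3,6)
  next x-line at t=0.6351, next y-line at t=0.5200; Δt_x=1.1547, Δt_y=2.0000
    y: enter (3,5) at t=0.5200
    x: enter (2,5) at t=0.6351
    x: enter (1,5) at t=1.7898
    y: enter (1,4) at t=2.5200 ← occupied
  → r_4 = 2.5200

ranges = [4.9000, 0.5196, 2.0092, 2.5200]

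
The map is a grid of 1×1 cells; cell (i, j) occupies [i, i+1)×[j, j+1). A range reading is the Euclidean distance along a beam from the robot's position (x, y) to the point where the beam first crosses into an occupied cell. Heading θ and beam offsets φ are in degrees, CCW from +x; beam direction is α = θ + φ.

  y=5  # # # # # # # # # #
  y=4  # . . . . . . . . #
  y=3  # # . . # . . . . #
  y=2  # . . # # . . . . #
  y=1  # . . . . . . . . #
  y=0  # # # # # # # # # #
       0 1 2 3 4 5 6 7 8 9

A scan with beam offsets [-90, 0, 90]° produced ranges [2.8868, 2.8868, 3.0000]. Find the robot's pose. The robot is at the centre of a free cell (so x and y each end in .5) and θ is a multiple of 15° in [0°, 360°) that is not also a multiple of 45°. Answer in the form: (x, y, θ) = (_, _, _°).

(x, y, θ) = (6.5, 2.5, 120°)

The pose lattice has 28·16 = 448 candidates. Test each by forward raycasting.
  (1.5, 4.5, 150°): beam 1 = 0.5774 ≠ 2.8868 ✗
  (2.5, 3.5, 75°): beam 1 = 1.5529 ≠ 2.8868 ✗
  (8.5, 4.5, 255°): beam 1 = 1.9319 ≠ 2.8868 ✗
  (8.5, 3.5, 165°): beam 1 = 1.5529 ≠ 2.8868 ✗
  …
  (6.5, 2.5, 120°): r_1=2.8868, r_2=2.8868, r_3=3.0000 — all match ✓
Unique over the lattice → pose = (6.5, 2.5, 120°).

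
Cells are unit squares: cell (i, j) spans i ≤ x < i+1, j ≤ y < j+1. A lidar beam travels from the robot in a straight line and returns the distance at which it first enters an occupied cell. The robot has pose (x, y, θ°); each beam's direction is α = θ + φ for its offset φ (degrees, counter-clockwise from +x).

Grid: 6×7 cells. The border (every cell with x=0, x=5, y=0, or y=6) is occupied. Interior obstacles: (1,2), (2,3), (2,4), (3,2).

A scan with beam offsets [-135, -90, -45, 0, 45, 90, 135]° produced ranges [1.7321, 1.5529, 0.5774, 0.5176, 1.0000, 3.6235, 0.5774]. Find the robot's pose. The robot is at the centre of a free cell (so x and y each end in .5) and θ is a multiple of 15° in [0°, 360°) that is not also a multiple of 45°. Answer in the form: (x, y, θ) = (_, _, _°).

Enumerate (i+0.5, j+0.5, θ) over the 16 free cells and 16 admissible headings. For each, cast all 7 beams and compare to the given ranges.
  (1.5, 1.5, 150°): beam 1 = 1.9319 ≠ 1.7321 ✗
  (4.5, 3.5, 195°): beam 1 = 1.0000 ≠ 1.7321 ✗
  (2.5, 2.5, 150°): beam 1 = 0.5176 ≠ 1.7321 ✗
  (4.5, 3.5, 105°): beam 1 = 0.5774 ≠ 1.7321 ✗
  (2.5, 2.5, 345°): beam 1 = 0.5774 ≠ 1.7321 ✗
  …
  (4.5, 2.5, 15°): r_1=1.7321, r_2=1.5529, r_3=0.5774, r_4=0.5176, r_5=1.0000, r_6=3.6235, r_7=0.5774 — all match ✓
No second candidate reproduces the full scan.

(x, y, θ) = (4.5, 2.5, 15°)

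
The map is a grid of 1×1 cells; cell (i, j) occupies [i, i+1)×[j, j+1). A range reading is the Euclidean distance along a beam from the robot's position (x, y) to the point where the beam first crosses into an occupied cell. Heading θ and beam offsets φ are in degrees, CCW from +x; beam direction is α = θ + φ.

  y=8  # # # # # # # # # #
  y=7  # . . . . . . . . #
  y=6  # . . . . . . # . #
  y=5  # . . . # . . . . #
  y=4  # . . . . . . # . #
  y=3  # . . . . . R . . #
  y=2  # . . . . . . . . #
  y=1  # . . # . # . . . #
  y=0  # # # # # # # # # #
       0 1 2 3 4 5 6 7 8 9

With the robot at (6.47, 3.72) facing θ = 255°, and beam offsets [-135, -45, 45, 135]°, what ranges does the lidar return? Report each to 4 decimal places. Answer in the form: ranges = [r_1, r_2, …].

beam 1: φ=-135°, α=120°
  dir = (cos 120°, sin 120°) = (-0.5000, 0.8660); from cell (6,3)
  next x-line at t=0.9400, next y-line at t=0.3233; Δt_x=2.0000, Δt_y=1.1547
    y: enter (6,4) at t=0.3233
    x: enter (5,4) at t=0.9400
    y: enter (5,5) at t=1.4780
    y: enter (5,6) at t=2.6327
    x: enter (4,6) at t=2.9400
    y: enter (4,7) at t=3.7874
    x: enter (3,7) at t=4.9400
    y: enter (3,8) at t=4.9421 ← occupied
  → r_1 = 4.9421
beam 2: φ=-45°, α=210°
  dir = (cos 210°, sin 210°) = (-0.8660, -0.5000); from cell (6,3)
  next x-line at t=0.5427, next y-line at t=1.4400; Δt_x=1.1547, Δt_y=2.0000
    x: enter (5,3) at t=0.5427
    y: enter (5,2) at t=1.4400
    x: enter (4,2) at t=1.6974
    x: enter (3,2) at t=2.8521
    y: enter (3,1) at t=3.4400 ← occupied
  → r_2 = 3.4400
beam 3: φ=45°, α=300°
  dir = (cos 300°, sin 300°) = (0.5000, -0.8660); from cell (6,3)
  next x-line at t=1.0600, next y-line at t=0.8314; Δt_x=2.0000, Δt_y=1.1547
    y: enter (6,2) at t=0.8314
    x: enter (7,2) at t=1.0600
    y: enter (7,1) at t=1.9861
    x: enter (8,1) at t=3.0600
    y: enter (8,0) at t=3.1408 ← occupied
  → r_3 = 3.1408
beam 4: φ=135°, α=30°
  dir = (cos 30°, sin 30°) = (0.8660, 0.5000); from cell (6,3)
  next x-line at t=0.6120, next y-line at t=0.5600; Δt_x=1.1547, Δt_y=2.0000
    y: enter (6,4) at t=0.5600
    x: enter (7,4) at t=0.6120 ← occupied
  → r_4 = 0.6120

ranges = [4.9421, 3.4400, 3.1408, 0.6120]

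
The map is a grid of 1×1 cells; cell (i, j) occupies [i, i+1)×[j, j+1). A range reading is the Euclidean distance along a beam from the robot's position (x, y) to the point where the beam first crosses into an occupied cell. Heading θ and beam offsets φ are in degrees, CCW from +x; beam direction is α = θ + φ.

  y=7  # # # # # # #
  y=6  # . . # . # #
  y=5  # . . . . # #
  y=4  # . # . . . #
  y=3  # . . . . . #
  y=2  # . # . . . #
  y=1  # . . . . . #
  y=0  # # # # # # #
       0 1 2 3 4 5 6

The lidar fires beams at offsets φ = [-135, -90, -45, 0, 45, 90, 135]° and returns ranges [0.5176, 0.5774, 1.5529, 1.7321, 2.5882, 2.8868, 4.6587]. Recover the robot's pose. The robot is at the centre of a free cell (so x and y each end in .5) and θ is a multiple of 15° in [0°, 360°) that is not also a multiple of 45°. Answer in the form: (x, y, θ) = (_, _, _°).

The pose lattice has 25·16 = 400 candidates. Test each by forward raycasting.
  (1.5, 5.5, 285°): beam 1 = 0.5774 ≠ 0.5176 ✗
  (3.5, 4.5, 150°): beam 1 = 1.9319 ≠ 0.5176 ✗
  (2.5, 6.5, 345°): beam 1 = 1.7321 ≠ 0.5176 ✗
  (2.5, 6.5, 255°): beam 1 = 0.5774 ≠ 0.5176 ✗
  (5.5, 1.5, 345°): beam 1 = 1.0000 ≠ 0.5176 ✗
  …
  (3.5, 2.5, 300°): r_1=0.5176, r_2=0.5774, r_3=1.5529, r_4=1.7321, r_5=2.5882, r_6=2.8868, r_7=4.6587 — all match ✓
Only this pose fits every beam.

(x, y, θ) = (3.5, 2.5, 300°)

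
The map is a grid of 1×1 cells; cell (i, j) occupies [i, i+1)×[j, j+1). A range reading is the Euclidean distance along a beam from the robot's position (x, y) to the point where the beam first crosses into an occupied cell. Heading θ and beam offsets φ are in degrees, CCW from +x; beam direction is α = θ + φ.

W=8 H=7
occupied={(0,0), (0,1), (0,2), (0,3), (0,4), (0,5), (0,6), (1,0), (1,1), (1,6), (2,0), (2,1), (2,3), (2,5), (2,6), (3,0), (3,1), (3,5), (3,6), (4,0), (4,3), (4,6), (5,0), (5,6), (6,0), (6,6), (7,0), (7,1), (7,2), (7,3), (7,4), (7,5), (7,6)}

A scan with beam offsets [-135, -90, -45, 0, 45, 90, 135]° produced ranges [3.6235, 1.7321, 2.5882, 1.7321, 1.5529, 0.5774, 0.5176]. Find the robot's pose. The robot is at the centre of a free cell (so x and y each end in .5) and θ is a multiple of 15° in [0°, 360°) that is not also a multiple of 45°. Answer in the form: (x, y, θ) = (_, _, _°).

(x, y, θ) = (6.5, 2.5, 240°)

Candidates: 23 free-cell centres × 16 headings = 368 poses. Raycast each; keep the one whose scan matches to 4 dp.
  (5.5, 4.5, 120°): beam 1 = 1.5529 ≠ 3.6235 ✗
  (1.5, 3.5, 165°): beam 1 = 0.5774 ≠ 3.6235 ✗
  (3.5, 4.5, 120°): beam 2 = 3.0000 ≠ 1.7321 ✗
  (2.5, 2.5, 150°): beam 1 = 1.9319 ≠ 3.6235 ✗
  (4.5, 4.5, 285°): beam 1 = 1.0000 ≠ 3.6235 ✗
  …
  (6.5, 2.5, 240°): r_1=3.6235, r_2=1.7321, r_3=2.5882, r_4=1.7321, r_5=1.5529, r_6=0.5774, r_7=0.5176 — all match ✓
Unique over the lattice → pose = (6.5, 2.5, 240°).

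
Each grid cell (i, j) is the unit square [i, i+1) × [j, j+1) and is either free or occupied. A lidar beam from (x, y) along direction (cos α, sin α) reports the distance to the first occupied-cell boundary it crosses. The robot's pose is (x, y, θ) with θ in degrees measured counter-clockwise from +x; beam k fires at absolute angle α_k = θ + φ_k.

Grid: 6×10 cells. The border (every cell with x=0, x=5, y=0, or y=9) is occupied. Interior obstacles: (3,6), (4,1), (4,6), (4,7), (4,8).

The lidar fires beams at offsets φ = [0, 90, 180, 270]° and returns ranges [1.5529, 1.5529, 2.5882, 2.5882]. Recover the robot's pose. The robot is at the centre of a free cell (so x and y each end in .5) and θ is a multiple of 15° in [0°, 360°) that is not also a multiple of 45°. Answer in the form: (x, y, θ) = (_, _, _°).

Candidates: 27 free-cell centres × 16 headings = 432 poses. Raycast each; keep the one whose scan matches to 4 dp.
  (1.5, 6.5, 75°): beam 1 = 2.5882 ≠ 1.5529 ✗
  (3.5, 4.5, 105°): beam 2 = 2.5882 ≠ 1.5529 ✗
  (4.5, 5.5, 60°): beam 1 = 0.5774 ≠ 1.5529 ✗
  (3.5, 8.5, 210°): beam 1 = 2.8868 ≠ 1.5529 ✗
  …
  (3.5, 4.5, 15°): r_1=1.5529, r_2=1.5529, r_3=2.5882, r_4=2.5882 — all match ✓
Only this pose fits every beam.

(x, y, θ) = (3.5, 4.5, 15°)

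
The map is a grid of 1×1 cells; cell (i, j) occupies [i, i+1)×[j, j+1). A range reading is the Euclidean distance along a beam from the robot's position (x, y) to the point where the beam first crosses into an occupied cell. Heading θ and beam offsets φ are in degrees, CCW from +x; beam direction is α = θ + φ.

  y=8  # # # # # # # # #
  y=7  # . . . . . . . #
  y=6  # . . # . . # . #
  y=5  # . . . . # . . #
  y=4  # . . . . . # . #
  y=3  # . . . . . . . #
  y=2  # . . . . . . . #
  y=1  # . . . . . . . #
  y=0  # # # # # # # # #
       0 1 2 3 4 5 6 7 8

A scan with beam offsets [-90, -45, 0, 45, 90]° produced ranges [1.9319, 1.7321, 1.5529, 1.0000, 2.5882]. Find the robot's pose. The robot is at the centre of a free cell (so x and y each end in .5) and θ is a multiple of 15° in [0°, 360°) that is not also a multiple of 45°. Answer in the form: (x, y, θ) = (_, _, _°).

(x, y, θ) = (5.5, 7.5, 255°)

Enumerate (i+0.5, j+0.5, θ) over the 45 free cells and 16 admissible headings. For each, cast all 5 beams and compare to the given ranges.
  (7.5, 2.5, 285°): beam 1 = 5.7956 ≠ 1.9319 ✗
  (6.5, 1.5, 120°): beam 1 = 1.7321 ≠ 1.9319 ✗
  (6.5, 3.5, 285°): beam 1 = 5.6940 ≠ 1.9319 ✗
  (1.5, 2.5, 75°): beam 1 = 5.7956 ≠ 1.9319 ✗
  (1.5, 2.5, 210°): beam 1 = 1.0000 ≠ 1.9319 ✗
  …
  (5.5, 7.5, 255°): r_1=1.9319, r_2=1.7321, r_3=1.5529, r_4=1.0000, r_5=2.5882 — all match ✓
Unique over the lattice → pose = (5.5, 7.5, 255°).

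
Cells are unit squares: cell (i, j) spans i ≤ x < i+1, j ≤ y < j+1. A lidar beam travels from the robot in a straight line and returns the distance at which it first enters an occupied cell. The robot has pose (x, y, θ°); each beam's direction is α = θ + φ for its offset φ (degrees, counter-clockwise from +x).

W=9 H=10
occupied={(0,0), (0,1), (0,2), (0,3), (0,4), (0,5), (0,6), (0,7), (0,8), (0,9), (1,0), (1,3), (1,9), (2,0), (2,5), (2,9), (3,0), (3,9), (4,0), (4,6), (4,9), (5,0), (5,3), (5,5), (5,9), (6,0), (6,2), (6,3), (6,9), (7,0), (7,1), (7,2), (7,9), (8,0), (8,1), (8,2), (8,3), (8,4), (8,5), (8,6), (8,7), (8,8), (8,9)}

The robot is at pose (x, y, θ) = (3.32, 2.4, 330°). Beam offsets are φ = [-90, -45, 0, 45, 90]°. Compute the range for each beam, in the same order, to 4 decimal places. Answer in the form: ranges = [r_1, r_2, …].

beam 1: φ=-90°, α=240°
  direction (-0.5000, -0.8660); cell (3,2); t to first gridline: x 0.6400, y 0.4619 (then +2.0000 / +1.1547)
    (3,1) via y @ 0.4619
    (2,1) via x @ 0.6400
    (2,0) via y @ 1.6166  # hit
  → r_1 = 1.6166
beam 2: φ=-45°, α=285°
  direction (0.2588, -0.9659); cell (3,2); t to first gridline: x 2.6273, y 0.4141 (then +3.8637 / +1.0353)
    (3,1) via y @ 0.4141
    (3,0) via y @ 1.4494  # hit
  → r_2 = 1.4494
beam 3: φ=0°, α=330°
  direction (0.8660, -0.5000); cell (3,2); t to first gridline: x 0.7852, y 0.8000 (then +1.1547 / +2.0000)
    (4,2) via x @ 0.7852
    (4,1) via y @ 0.8000
    (5,1) via x @ 1.9399
    (5,0) via y @ 2.8000  # hit
  → r_3 = 2.8000
beam 4: φ=45°, α=15°
  direction (0.9659, 0.2588); cell (3,2); t to first gridline: x 0.7040, y 2.3182 (then +1.0353 / +3.8637)
    (4,2) via x @ 0.7040
    (5,2) via x @ 1.7393
    (5,3) via y @ 2.3182  # hit
  → r_4 = 2.3182
beam 5: φ=90°, α=60°
  direction (0.5000, 0.8660); cell (3,2); t to first gridline: x 1.3600, y 0.6928 (then +2.0000 / +1.1547)
    (3,3) via y @ 0.6928
    (4,3) via x @ 1.3600
    (4,4) via y @ 1.8475
    (4,5) via y @ 3.0022
    (5,5) via x @ 3.3600  # hit
  → r_5 = 3.3600

ranges = [1.6166, 1.4494, 2.8000, 2.3182, 3.3600]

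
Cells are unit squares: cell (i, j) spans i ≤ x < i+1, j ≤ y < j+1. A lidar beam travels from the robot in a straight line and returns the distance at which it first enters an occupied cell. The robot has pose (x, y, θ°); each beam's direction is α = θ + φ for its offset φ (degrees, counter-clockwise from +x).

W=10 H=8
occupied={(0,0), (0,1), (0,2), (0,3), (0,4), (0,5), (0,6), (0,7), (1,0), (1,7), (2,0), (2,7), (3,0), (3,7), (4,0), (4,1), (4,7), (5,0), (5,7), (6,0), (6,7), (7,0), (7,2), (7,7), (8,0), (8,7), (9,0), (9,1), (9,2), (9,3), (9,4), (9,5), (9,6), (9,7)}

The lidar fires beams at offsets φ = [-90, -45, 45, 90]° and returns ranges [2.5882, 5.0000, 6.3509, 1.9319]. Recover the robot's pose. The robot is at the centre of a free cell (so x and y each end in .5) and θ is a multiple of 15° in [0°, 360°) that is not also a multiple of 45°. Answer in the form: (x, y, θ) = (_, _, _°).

(x, y, θ) = (3.5, 6.5, 285°)

Candidates: 46 free-cell centres × 16 headings = 736 poses. Raycast each; keep the one whose scan matches to 4 dp.
  (7.5, 3.5, 210°): beam 1 = 4.0415 ≠ 2.5882 ✗
  (5.5, 3.5, 30°): beam 1 = 2.8868 ≠ 2.5882 ✗
  (6.5, 3.5, 150°): beam 1 = 4.0415 ≠ 2.5882 ✗
  …
  (3.5, 6.5, 285°): r_1=2.5882, r_2=5.0000, r_3=6.3509, r_4=1.9319 — all match ✓
No second candidate reproduces the full scan.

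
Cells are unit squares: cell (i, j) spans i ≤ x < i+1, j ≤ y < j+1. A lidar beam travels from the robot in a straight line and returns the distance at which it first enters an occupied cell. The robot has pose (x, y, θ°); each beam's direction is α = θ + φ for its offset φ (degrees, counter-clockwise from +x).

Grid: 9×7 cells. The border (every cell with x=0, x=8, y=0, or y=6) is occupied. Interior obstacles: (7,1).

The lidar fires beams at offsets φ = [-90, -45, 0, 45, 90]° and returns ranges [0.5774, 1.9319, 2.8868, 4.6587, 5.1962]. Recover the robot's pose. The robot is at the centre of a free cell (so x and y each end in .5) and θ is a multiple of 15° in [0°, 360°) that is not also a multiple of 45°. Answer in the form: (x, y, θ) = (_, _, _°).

Candidates: 34 free-cell centres × 16 headings = 544 poses. Raycast each; keep the one whose scan matches to 4 dp.
  (1.5, 5.5, 30°): beam 1 = 5.1962 ≠ 0.5774 ✗
  (6.5, 2.5, 255°): beam 1 = 5.6940 ≠ 0.5774 ✗
  (5.5, 5.5, 195°): beam 1 = 0.5176 ≠ 0.5774 ✗
  (4.5, 5.5, 105°): beam 1 = 1.9319 ≠ 0.5774 ✗
  …
  (3.5, 5.5, 210°): r_1=0.5774, r_2=1.9319, r_3=2.8868, r_4=4.6587, r_5=5.1962 — all match ✓
Only this pose fits every beam.

(x, y, θ) = (3.5, 5.5, 210°)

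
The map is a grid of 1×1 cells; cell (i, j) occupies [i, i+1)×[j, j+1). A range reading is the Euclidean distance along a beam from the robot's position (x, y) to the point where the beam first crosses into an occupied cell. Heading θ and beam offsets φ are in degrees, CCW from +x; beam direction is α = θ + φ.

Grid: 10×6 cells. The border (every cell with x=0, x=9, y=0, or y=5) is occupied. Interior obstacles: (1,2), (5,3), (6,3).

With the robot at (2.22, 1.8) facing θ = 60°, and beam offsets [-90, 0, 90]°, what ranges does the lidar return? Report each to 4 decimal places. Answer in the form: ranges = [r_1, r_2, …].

beam 1: φ=-90°, α=330°
  cosα=0.8660 sinα=-0.5000 | (2,1) | tMaxX 0.9007 tMaxY 1.6000 | tΔX 1.1547 tΔY 2.0000
    t=0.9007 [x] (3,1)
    t=1.6000 [y] (3,0) — stop
  → r_1 = 1.6000
beam 2: φ=0°, α=60°
  cosα=0.5000 sinα=0.8660 | (2,1) | tMaxX 1.5600 tMaxY 0.2309 | tΔX 2.0000 tΔY 1.1547
    t=0.2309 [y] (2,2)
    t=1.3856 [y] (2,3)
    t=1.5600 [x] (3,3)
    t=2.5403 [y] (3,4)
    t=3.5600 [x] (4,4)
    t=3.6950 [y] (4,5) — stop
  → r_2 = 3.6950
beam 3: φ=90°, α=150°
  cosα=-0.8660 sinα=0.5000 | (2,1) | tMaxX 0.2540 tMaxY 0.4000 | tΔX 1.1547 tΔY 2.0000
    t=0.2540 [x] (1,1)
    t=0.4000 [y] (1,2) — stop
  → r_3 = 0.4000

ranges = [1.6000, 3.6950, 0.4000]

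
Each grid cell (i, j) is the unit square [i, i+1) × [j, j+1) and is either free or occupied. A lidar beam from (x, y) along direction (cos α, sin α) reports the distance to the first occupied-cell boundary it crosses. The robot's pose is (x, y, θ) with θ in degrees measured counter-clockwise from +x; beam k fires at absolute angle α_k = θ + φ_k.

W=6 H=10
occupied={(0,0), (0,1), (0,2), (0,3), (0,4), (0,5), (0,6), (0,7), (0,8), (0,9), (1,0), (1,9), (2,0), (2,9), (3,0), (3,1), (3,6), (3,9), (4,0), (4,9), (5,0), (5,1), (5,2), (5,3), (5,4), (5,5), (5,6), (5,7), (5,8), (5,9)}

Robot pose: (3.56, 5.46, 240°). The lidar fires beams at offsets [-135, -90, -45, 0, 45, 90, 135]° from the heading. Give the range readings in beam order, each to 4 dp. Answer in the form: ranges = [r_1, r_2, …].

beam 1: φ=-135°, α=105°
  cosα=-0.2588 sinα=0.9659 | (3,5) | tMaxX 2.1637 tMaxY 0.5590 | tΔX 3.8637 tΔY 1.0353
    t=0.5590 [y] (3,6) — stop
  → r_1 = 0.5590
beam 2: φ=-90°, α=150°
  cosα=-0.8660 sinα=0.5000 | (3,5) | tMaxX 0.6466 tMaxY 1.0800 | tΔX 1.1547 tΔY 2.0000
    t=0.6466 [x] (2,5)
    t=1.0800 [y] (2,6)
    t=1.8013 [x] (1,6)
    t=2.9560 [x] (0,6) — stop
  → r_2 = 2.9560
beam 3: φ=-45°, α=195°
  cosα=-0.9659 sinα=-0.2588 | (3,5) | tMaxX 0.5798 tMaxY 1.7773 | tΔX 1.0353 tΔY 3.8637
    t=0.5798 [x] (2,5)
    t=1.6150 [x] (1,5)
    t=1.7773 [y] (1,4)
    t=2.6503 [x] (0,4) — stop
  → r_3 = 2.6503
beam 4: φ=0°, α=240°
  cosα=-0.5000 sinα=-0.8660 | (3,5) | tMaxX 1.1200 tMaxY 0.5312 | tΔX 2.0000 tΔY 1.1547
    t=0.5312 [y] (3,4)
    t=1.1200 [x] (2,4)
    t=1.6859 [y] (2,3)
    t=2.8406 [y] (2,2)
    t=3.1200 [x] (1,2)
    t=3.9953 [y] (1,1)
    t=5.1200 [x] (0,1) — stop
  → r_4 = 5.1200
beam 5: φ=45°, α=285°
  cosα=0.2588 sinα=-0.9659 | (3,5) | tMaxX 1.7000 tMaxY 0.4762 | tΔX 3.8637 tΔY 1.0353
    t=0.4762 [y] (3,4)
    t=1.5115 [y] (3,3)
    t=1.7000 [x] (4,3)
    t=2.5468 [y] (4,2)
    t=3.5821 [y] (4,1)
    t=4.6173 [y] (4,0) — stop
  → r_5 = 4.6173
beam 6: φ=90°, α=330°
  cosα=0.8660 sinα=-0.5000 | (3,5) | tMaxX 0.5081 tMaxY 0.9200 | tΔX 1.1547 tΔY 2.0000
    t=0.5081 [x] (4,5)
    t=0.9200 [y] (4,4)
    t=1.6628 [x] (5,4) — stop
  → r_6 = 1.6628
beam 7: φ=135°, α=15°
  cosα=0.9659 sinα=0.2588 | (3,5) | tMaxX 0.4555 tMaxY 2.0864 | tΔX 1.0353 tΔY 3.8637
    t=0.4555 [x] (4,5)
    t=1.4908 [x] (5,5) — stop
  → r_7 = 1.4908

ranges = [0.5590, 2.9560, 2.6503, 5.1200, 4.6173, 1.6628, 1.4908]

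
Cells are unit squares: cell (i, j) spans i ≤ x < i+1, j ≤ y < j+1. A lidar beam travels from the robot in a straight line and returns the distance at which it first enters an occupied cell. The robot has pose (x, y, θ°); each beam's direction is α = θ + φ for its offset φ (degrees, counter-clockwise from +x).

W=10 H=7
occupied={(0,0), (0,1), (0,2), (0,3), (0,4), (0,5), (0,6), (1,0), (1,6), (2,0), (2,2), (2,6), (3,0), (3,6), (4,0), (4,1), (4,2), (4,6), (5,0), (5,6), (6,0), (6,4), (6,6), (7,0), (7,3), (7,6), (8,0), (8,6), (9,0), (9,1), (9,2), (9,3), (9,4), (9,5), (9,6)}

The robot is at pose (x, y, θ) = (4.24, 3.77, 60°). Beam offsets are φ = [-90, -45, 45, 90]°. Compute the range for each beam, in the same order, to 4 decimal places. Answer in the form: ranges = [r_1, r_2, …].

beam 1: φ=-90°, α=330°
  dir = (cos 330°, sin 330°) = (0.8660, -0.5000); from cell (4,3)
  next x-line at t=0.8776, next y-line at t=1.5400; Δt_x=1.1547, Δt_y=2.0000
    x: enter (5,3) at t=0.8776
    y: enter (5,2) at t=1.5400
    x: enter (6,2) at t=2.0323
    x: enter (7,2) at t=3.1870
    y: enter (7,1) at t=3.5400
    x: enter (8,1) at t=4.3417
    x: enter (9,1) at t=5.4964 ← occupied
  → r_1 = 5.4964
beam 2: φ=-45°, α=15°
  dir = (cos 15°, sin 15°) = (0.9659, 0.2588); from cell (4,3)
  next x-line at t=0.7868, next y-line at t=0.8887; Δt_x=1.0353, Δt_y=3.8637
    x: enter (5,3) at t=0.7868
    y: enter (5,4) at t=0.8887
    x: enter (6,4) at t=1.8221 ← occupied
  → r_2 = 1.8221
beam 3: φ=45°, α=105°
  dir = (cos 105°, sin 105°) = (-0.2588, 0.9659); from cell (4,3)
  next x-line at t=0.9273, next y-line at t=0.2381; Δt_x=3.8637, Δt_y=1.0353
    y: enter (4,4) at t=0.2381
    x: enter (3,4) at t=0.9273
    y: enter (3,5) at t=1.2734
    y: enter (3,6) at t=2.3087 ← occupied
  → r_3 = 2.3087
beam 4: φ=90°, α=150°
  dir = (cos 150°, sin 150°) = (-0.8660, 0.5000); from cell (4,3)
  next x-line at t=0.2771, next y-line at t=0.4600; Δt_x=1.1547, Δt_y=2.0000
    x: enter (3,3) at t=0.2771
    y: enter (3,4) at t=0.4600
    x: enter (2,4) at t=1.4318
    y: enter (2,5) at t=2.4600
    x: enter (1,5) at t=2.5865
    x: enter (0,5) at t=3.7412 ← occupied
  → r_4 = 3.7412

ranges = [5.4964, 1.8221, 2.3087, 3.7412]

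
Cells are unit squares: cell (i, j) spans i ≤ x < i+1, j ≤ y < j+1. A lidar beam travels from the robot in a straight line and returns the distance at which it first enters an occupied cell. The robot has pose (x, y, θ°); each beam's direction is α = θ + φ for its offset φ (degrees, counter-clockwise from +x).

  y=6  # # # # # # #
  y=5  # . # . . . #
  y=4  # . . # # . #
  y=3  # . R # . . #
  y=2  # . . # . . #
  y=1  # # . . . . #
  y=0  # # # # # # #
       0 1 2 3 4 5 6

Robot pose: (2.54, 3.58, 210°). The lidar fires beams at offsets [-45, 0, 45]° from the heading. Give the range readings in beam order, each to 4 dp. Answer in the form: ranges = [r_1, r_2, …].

beam 1: φ=-45°, α=165°
  dir = (cos 165°, sin 165°) = (-0.9659, 0.2588); from cell (2,3)
  next x-line at t=0.5590, next y-line at t=1.6228; Δt_x=1.0353, Δt_y=3.8637
    x: enter (1,3) at t=0.5590
    x: enter (0,3) at t=1.5943 ← occupied
  → r_1 = 1.5943
beam 2: φ=0°, α=210°
  dir = (cos 210°, sin 210°) = (-0.8660, -0.5000); from cell (2,3)
  next x-line at t=0.6235, next y-line at t=1.1600; Δt_x=1.1547, Δt_y=2.0000
    x: enter (1,3) at t=0.6235
    y: enter (1,2) at t=1.1600
    x: enter (0,2) at t=1.7782 ← occupied
  → r_2 = 1.7782
beam 3: φ=45°, α=255°
  dir = (cos 255°, sin 255°) = (-0.2588, -0.9659); from cell (2,3)
  next x-line at t=2.0864, next y-line at t=0.6005; Δt_x=3.8637, Δt_y=1.0353
    y: enter (2,2) at t=0.6005
    y: enter (2,1) at t=1.6357
    x: enter (1,1) at t=2.0864 ← occupied
  → r_3 = 2.0864

ranges = [1.5943, 1.7782, 2.0864]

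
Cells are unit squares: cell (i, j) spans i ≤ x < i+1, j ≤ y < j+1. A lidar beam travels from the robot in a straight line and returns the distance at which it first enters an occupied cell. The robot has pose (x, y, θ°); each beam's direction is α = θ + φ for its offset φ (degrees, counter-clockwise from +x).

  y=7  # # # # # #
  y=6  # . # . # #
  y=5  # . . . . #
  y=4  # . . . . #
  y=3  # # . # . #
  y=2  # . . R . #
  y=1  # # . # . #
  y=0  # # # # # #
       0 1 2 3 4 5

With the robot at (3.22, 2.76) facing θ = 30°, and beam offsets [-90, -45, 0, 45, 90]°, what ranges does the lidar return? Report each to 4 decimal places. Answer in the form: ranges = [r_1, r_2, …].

beam 1: φ=-90°, α=300°
  dir = (cos 300°, sin 300°) = (0.5000, -0.8660); from cell (3,2)
  next x-line at t=1.5600, next y-line at t=0.8776; Δt_x=2.0000, Δt_y=1.1547
    y: enter (3,1) at t=0.8776 ← occupied
  → r_1 = 0.8776
beam 2: φ=-45°, α=345°
  dir = (cos 345°, sin 345°) = (0.9659, -0.2588); from cell (3,2)
  next x-line at t=0.8075, next y-line at t=2.9364; Δt_x=1.0353, Δt_y=3.8637
    x: enter (4,2) at t=0.8075
    x: enter (5,2) at t=1.8428 ← occupied
  → r_2 = 1.8428
beam 3: φ=0°, α=30°
  dir = (cos 30°, sin 30°) = (0.8660, 0.5000); from cell (3,2)
  next x-line at t=0.9007, next y-line at t=0.4800; Δt_x=1.1547, Δt_y=2.0000
    y: enter (3,3) at t=0.4800 ← occupied
  → r_3 = 0.4800
beam 4: φ=45°, α=75°
  dir = (cos 75°, sin 75°) = (0.2588, 0.9659); from cell (3,2)
  next x-line at t=3.0137, next y-line at t=0.2485; Δt_x=3.8637, Δt_y=1.0353
    y: enter (3,3) at t=0.2485 ← occupied
  → r_4 = 0.2485
beam 5: φ=90°, α=120°
  dir = (cos 120°, sin 120°) = (-0.5000, 0.8660); from cell (3,2)
  next x-line at t=0.4400, next y-line at t=0.2771; Δt_x=2.0000, Δt_y=1.1547
    y: enter (3,3) at t=0.2771 ← occupied
  → r_5 = 0.2771

ranges = [0.8776, 1.8428, 0.4800, 0.2485, 0.2771]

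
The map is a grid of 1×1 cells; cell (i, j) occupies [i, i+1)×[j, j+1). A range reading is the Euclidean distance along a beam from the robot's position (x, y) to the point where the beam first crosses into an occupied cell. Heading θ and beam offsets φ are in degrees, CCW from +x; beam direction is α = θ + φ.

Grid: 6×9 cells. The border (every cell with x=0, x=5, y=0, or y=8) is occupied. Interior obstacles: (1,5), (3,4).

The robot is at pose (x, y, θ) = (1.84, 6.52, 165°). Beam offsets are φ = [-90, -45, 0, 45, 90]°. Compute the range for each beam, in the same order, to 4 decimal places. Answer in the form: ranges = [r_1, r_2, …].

beam 1: φ=-90°, α=75°
  direction (0.2588, 0.9659); cell (1,6); t to first gridline: x 0.6182, y 0.4969 (then +3.8637 / +1.0353)
    (1,7) via y @ 0.4969
    (2,7) via x @ 0.6182
    (2,8) via y @ 1.5322  # hit
  → r_1 = 1.5322
beam 2: φ=-45°, α=120°
  direction (-0.5000, 0.8660); cell (1,6); t to first gridline: x 1.6800, y 0.5543 (then +2.0000 / +1.1547)
    (1,7) via y @ 0.5543
    (0,7) via x @ 1.6800  # hit
  → r_2 = 1.6800
beam 3: φ=0°, α=165°
  direction (-0.9659, 0.2588); cell (1,6); t to first gridline: x 0.8696, y 1.8546 (then +1.0353 / +3.8637)
    (0,6) via x @ 0.8696  # hit
  → r_3 = 0.8696
beam 4: φ=45°, α=210°
  direction (-0.8660, -0.5000); cell (1,6); t to first gridline: x 0.9699, y 1.0400 (then +1.1547 / +2.0000)
    (0,6) via x @ 0.9699  # hit
  → r_4 = 0.9699
beam 5: φ=90°, α=255°
  direction (-0.2588, -0.9659); cell (1,6); t to first gridline: x 3.2455, y 0.5383 (then +3.8637 / +1.0353)
    (1,5) via y @ 0.5383  # hit
  → r_5 = 0.5383

ranges = [1.5322, 1.6800, 0.8696, 0.9699, 0.5383]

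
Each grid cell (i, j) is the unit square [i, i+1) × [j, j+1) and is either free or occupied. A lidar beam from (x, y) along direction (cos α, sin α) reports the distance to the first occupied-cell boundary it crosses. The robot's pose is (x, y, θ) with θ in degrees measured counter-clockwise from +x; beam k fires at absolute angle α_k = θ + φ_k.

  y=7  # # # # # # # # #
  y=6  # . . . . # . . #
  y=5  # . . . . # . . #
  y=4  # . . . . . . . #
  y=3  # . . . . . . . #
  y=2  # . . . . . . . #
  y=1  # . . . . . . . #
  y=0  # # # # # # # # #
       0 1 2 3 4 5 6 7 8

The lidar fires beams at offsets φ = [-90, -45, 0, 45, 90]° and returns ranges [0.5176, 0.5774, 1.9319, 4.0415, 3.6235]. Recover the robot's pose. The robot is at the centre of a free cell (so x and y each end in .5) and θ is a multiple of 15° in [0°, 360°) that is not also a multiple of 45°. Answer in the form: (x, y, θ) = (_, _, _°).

The pose lattice has 40·16 = 640 candidates. Test each by forward raycasting.
  (1.5, 5.5, 120°): beam 1 = 3.0000 ≠ 0.5176 ✗
  (2.5, 1.5, 105°): beam 1 = 5.6940 ≠ 0.5176 ✗
  (5.5, 4.5, 330°): beam 1 = 4.0415 ≠ 0.5176 ✗
  …
  (4.5, 1.5, 345°): r_1=0.5176, r_2=0.5774, r_3=1.9319, r_4=4.0415, r_5=3.6235 — all match ✓
Only this pose fits every beam.

(x, y, θ) = (4.5, 1.5, 345°)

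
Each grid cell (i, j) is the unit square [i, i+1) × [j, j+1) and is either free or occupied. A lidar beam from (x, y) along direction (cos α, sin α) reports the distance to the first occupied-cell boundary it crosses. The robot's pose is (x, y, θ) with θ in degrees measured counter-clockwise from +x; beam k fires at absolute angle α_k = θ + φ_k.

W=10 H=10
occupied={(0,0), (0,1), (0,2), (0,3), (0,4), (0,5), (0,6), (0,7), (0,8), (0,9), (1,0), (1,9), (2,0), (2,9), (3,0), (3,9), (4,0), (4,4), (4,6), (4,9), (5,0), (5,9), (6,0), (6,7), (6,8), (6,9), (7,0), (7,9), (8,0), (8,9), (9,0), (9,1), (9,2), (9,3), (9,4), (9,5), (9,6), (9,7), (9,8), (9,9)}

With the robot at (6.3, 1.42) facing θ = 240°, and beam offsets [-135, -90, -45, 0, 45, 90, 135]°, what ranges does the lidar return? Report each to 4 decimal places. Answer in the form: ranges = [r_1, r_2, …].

ranges = [5.0228, 6.1199, 1.6228, 0.4850, 0.4348, 0.8400, 2.7952]

beam 1: φ=-135°, α=105°
  d=(-0.2588,0.9659)  start (6,1)  tX=1.1591 tY=0.6005  stride 1/|dx|=3.8637 1/|dy|=1.0353
    cross y-line → (6,2), t=0.6005
    cross x-line → (5,2), t=1.1591
    cross y-line → (5,3), t=1.6357
    cross y-line → (5,4), t=2.6710
    cross y-line → (5,5), t=3.7063
    cross y-line → (5,6), t=4.7416
    cross x-line → (4,6), t=5.0228 (wall)
  → r_1 = 5.0228
beam 2: φ=-90°, α=150°
  d=(-0.8660,0.5000)  start (6,1)  tX=0.3464 tY=1.1600  stride 1/|dx|=1.1547 1/|dy|=2.0000
    cross x-line → (5,1), t=0.3464
    cross y-line → (5,2), t=1.1600
    cross x-line → (4,2), t=1.5011
    cross x-line → (3,2), t=2.6558
    cross y-line → (3,3), t=3.1600
    cross x-line → (2,3), t=3.8105
    cross x-line → (1,3), t=4.9652
    cross y-line → (1,4), t=5.1600
    cross x-line → (0,4), t=6.1199 (wall)
  → r_2 = 6.1199
beam 3: φ=-45°, α=195°
  d=(-0.9659,-0.2588)  start (6,1)  tX=0.3106 tY=1.6228  stride 1/|dx|=1.0353 1/|dy|=3.8637
    cross x-line → (5,1), t=0.3106
    cross x-line → (4,1), t=1.3459
    cross y-line → (4,0), t=1.6228 (wall)
  → r_3 = 1.6228
beam 4: φ=0°, α=240°
  d=(-0.5000,-0.8660)  start (6,1)  tX=0.6000 tY=0.4850  stride 1/|dx|=2.0000 1/|dy|=1.1547
    cross y-line → (6,0), t=0.4850 (wall)
  → r_4 = 0.4850
beam 5: φ=45°, α=285°
  d=(0.2588,-0.9659)  start (6,1)  tX=2.7046 tY=0.4348  stride 1/|dx|=3.8637 1/|dy|=1.0353
    cross y-line → (6,0), t=0.4348 (wall)
  → r_5 = 0.4348
beam 6: φ=90°, α=330°
  d=(0.8660,-0.5000)  start (6,1)  tX=0.8083 tY=0.8400  stride 1/|dx|=1.1547 1/|dy|=2.0000
    cross x-line → (7,1), t=0.8083
    cross y-line → (7,0), t=0.8400 (wall)
  → r_6 = 0.8400
beam 7: φ=135°, α=15°
  d=(0.9659,0.2588)  start (6,1)  tX=0.7247 tY=2.2409  stride 1/|dx|=1.0353 1/|dy|=3.8637
    cross x-line → (7,1), t=0.7247
    cross x-line → (8,1), t=1.7600
    cross y-line → (8,2), t=2.2409
    cross x-line → (9,2), t=2.7952 (wall)
  → r_7 = 2.7952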